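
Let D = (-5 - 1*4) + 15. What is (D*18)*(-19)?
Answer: -2052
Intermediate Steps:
D = 6 (D = (-5 - 4) + 15 = -9 + 15 = 6)
(D*18)*(-19) = (6*18)*(-19) = 108*(-19) = -2052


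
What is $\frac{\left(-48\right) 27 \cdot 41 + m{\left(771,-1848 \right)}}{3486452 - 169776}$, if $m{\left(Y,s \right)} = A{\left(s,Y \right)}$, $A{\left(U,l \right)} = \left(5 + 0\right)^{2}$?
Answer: $- \frac{53111}{3316676} \approx -0.016013$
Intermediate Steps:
$A{\left(U,l \right)} = 25$ ($A{\left(U,l \right)} = 5^{2} = 25$)
$m{\left(Y,s \right)} = 25$
$\frac{\left(-48\right) 27 \cdot 41 + m{\left(771,-1848 \right)}}{3486452 - 169776} = \frac{\left(-48\right) 27 \cdot 41 + 25}{3486452 - 169776} = \frac{\left(-1296\right) 41 + 25}{3486452 - 169776} = \frac{-53136 + 25}{3316676} = \left(-53111\right) \frac{1}{3316676} = - \frac{53111}{3316676}$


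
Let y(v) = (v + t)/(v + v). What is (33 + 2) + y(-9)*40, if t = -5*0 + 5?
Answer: 395/9 ≈ 43.889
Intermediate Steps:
t = 5 (t = 0 + 5 = 5)
y(v) = (5 + v)/(2*v) (y(v) = (v + 5)/(v + v) = (5 + v)/((2*v)) = (1/(2*v))*(5 + v) = (5 + v)/(2*v))
(33 + 2) + y(-9)*40 = (33 + 2) + ((½)*(5 - 9)/(-9))*40 = 35 + ((½)*(-⅑)*(-4))*40 = 35 + (2/9)*40 = 35 + 80/9 = 395/9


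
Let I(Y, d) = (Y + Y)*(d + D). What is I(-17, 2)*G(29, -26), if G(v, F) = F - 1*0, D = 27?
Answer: 25636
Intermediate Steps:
G(v, F) = F (G(v, F) = F + 0 = F)
I(Y, d) = 2*Y*(27 + d) (I(Y, d) = (Y + Y)*(d + 27) = (2*Y)*(27 + d) = 2*Y*(27 + d))
I(-17, 2)*G(29, -26) = (2*(-17)*(27 + 2))*(-26) = (2*(-17)*29)*(-26) = -986*(-26) = 25636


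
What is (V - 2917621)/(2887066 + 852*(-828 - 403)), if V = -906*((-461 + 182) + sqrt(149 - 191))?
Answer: -2664847/1838254 - 453*I*sqrt(42)/919127 ≈ -1.4497 - 0.0031941*I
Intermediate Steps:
V = 252774 - 906*I*sqrt(42) (V = -906*(-279 + sqrt(-42)) = -906*(-279 + I*sqrt(42)) = 252774 - 906*I*sqrt(42) ≈ 2.5277e+5 - 5871.6*I)
(V - 2917621)/(2887066 + 852*(-828 - 403)) = ((252774 - 906*I*sqrt(42)) - 2917621)/(2887066 + 852*(-828 - 403)) = (-2664847 - 906*I*sqrt(42))/(2887066 + 852*(-1231)) = (-2664847 - 906*I*sqrt(42))/(2887066 - 1048812) = (-2664847 - 906*I*sqrt(42))/1838254 = (-2664847 - 906*I*sqrt(42))*(1/1838254) = -2664847/1838254 - 453*I*sqrt(42)/919127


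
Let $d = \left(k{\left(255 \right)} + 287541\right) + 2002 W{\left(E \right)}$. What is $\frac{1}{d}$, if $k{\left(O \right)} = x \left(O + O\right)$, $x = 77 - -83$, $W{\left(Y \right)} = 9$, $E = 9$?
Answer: $\frac{1}{387159} \approx 2.5829 \cdot 10^{-6}$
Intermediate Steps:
$x = 160$ ($x = 77 + 83 = 160$)
$k{\left(O \right)} = 320 O$ ($k{\left(O \right)} = 160 \left(O + O\right) = 160 \cdot 2 O = 320 O$)
$d = 387159$ ($d = \left(320 \cdot 255 + 287541\right) + 2002 \cdot 9 = \left(81600 + 287541\right) + 18018 = 369141 + 18018 = 387159$)
$\frac{1}{d} = \frac{1}{387159}$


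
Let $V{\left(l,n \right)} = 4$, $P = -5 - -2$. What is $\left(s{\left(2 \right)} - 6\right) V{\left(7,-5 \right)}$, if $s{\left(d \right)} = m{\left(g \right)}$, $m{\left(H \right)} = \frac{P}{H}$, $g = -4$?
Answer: $-21$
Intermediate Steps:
$P = -3$ ($P = -5 + 2 = -3$)
$m{\left(H \right)} = - \frac{3}{H}$
$s{\left(d \right)} = \frac{3}{4}$ ($s{\left(d \right)} = - \frac{3}{-4} = \left(-3\right) \left(- \frac{1}{4}\right) = \frac{3}{4}$)
$\left(s{\left(2 \right)} - 6\right) V{\left(7,-5 \right)} = \left(\frac{3}{4} - 6\right) 4 = \left(- \frac{21}{4}\right) 4 = -21$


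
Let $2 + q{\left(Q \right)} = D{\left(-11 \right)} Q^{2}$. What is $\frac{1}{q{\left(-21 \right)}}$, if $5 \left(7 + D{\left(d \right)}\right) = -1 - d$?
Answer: $- \frac{1}{2207} \approx -0.0004531$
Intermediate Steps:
$D{\left(d \right)} = - \frac{36}{5} - \frac{d}{5}$ ($D{\left(d \right)} = -7 + \frac{-1 - d}{5} = -7 - \left(\frac{1}{5} + \frac{d}{5}\right) = - \frac{36}{5} - \frac{d}{5}$)
$q{\left(Q \right)} = -2 - 5 Q^{2}$ ($q{\left(Q \right)} = -2 + \left(- \frac{36}{5} - - \frac{11}{5}\right) Q^{2} = -2 + \left(- \frac{36}{5} + \frac{11}{5}\right) Q^{2} = -2 - 5 Q^{2}$)
$\frac{1}{q{\left(-21 \right)}} = \frac{1}{-2 - 5 \left(-21\right)^{2}} = \frac{1}{-2 - 2205} = \frac{1}{-2207} = - \frac{1}{2207}$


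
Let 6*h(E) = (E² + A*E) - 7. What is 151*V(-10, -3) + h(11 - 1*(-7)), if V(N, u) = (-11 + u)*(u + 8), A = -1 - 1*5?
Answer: -63211/6 ≈ -10535.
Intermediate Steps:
A = -6 (A = -1 - 5 = -6)
V(N, u) = (-11 + u)*(8 + u)
h(E) = -7/6 - E + E²/6 (h(E) = ((E² - 6*E) - 7)/6 = (-7 + E² - 6*E)/6 = -7/6 - E + E²/6)
151*V(-10, -3) + h(11 - 1*(-7)) = 151*(-88 + (-3)² - 3*(-3)) + (-7/6 - (11 - 1*(-7)) + (11 - 1*(-7))²/6) = 151*(-88 + 9 + 9) + (-7/6 - (11 + 7) + (11 + 7)²/6) = 151*(-70) + (-7/6 - 1*18 + (⅙)*18²) = -10570 + (-7/6 - 18 + (⅙)*324) = -10570 + (-7/6 - 18 + 54) = -10570 + 209/6 = -63211/6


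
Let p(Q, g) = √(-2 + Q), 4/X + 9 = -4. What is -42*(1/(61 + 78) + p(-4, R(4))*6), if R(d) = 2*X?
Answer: -42/139 - 252*I*√6 ≈ -0.30216 - 617.27*I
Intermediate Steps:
X = -4/13 (X = 4/(-9 - 4) = 4/(-13) = 4*(-1/13) = -4/13 ≈ -0.30769)
R(d) = -8/13 (R(d) = 2*(-4/13) = -8/13)
-42*(1/(61 + 78) + p(-4, R(4))*6) = -42*(1/(61 + 78) + √(-2 - 4)*6) = -42*(1/139 + √(-6)*6) = -42*(1/139 + (I*√6)*6) = -42*(1/139 + 6*I*√6) = -42/139 - 252*I*√6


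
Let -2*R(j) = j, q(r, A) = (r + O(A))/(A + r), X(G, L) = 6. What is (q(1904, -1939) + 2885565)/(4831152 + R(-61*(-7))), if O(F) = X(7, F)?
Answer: 40397146/67633139 ≈ 0.59730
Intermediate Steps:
O(F) = 6
q(r, A) = (6 + r)/(A + r) (q(r, A) = (r + 6)/(A + r) = (6 + r)/(A + r))
R(j) = -j/2
(q(1904, -1939) + 2885565)/(4831152 + R(-61*(-7))) = ((6 + 1904)/(-1939 + 1904) + 2885565)/(4831152 - (-61)*(-7)/2) = (1910/(-35) + 2885565)/(4831152 - ½*427) = (-1/35*1910 + 2885565)/(4831152 - 427/2) = (-382/7 + 2885565)/(9661877/2) = (20198573/7)*(2/9661877) = 40397146/67633139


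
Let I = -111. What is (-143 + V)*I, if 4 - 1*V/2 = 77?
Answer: 32079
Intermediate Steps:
V = -146 (V = 8 - 2*77 = 8 - 154 = -146)
(-143 + V)*I = (-143 - 146)*(-111) = -289*(-111) = 32079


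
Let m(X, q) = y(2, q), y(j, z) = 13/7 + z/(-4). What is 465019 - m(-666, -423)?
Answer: 13017519/28 ≈ 4.6491e+5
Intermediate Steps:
y(j, z) = 13/7 - z/4 (y(j, z) = 13*(⅐) + z*(-¼) = 13/7 - z/4)
m(X, q) = 13/7 - q/4
465019 - m(-666, -423) = 465019 - (13/7 - ¼*(-423)) = 465019 - (13/7 + 423/4) = 465019 - 1*3013/28 = 465019 - 3013/28 = 13017519/28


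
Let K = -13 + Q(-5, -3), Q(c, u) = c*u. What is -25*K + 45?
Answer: -5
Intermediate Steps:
K = 2 (K = -13 - 5*(-3) = -13 + 15 = 2)
-25*K + 45 = -25*2 + 45 = -50 + 45 = -5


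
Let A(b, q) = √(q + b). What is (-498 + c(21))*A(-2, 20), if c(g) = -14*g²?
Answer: -20016*√2 ≈ -28307.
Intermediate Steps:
A(b, q) = √(b + q)
(-498 + c(21))*A(-2, 20) = (-498 - 14*21²)*√(-2 + 20) = (-498 - 14*441)*√18 = (-498 - 6174)*(3*√2) = -20016*√2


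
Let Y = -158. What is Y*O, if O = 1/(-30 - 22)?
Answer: 79/26 ≈ 3.0385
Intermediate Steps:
O = -1/52 (O = 1/(-52) = -1/52 ≈ -0.019231)
Y*O = -158*(-1/52) = 79/26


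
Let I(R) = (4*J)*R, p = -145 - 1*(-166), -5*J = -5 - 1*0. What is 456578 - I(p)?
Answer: 456494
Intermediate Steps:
J = 1 (J = -(-5 - 1*0)/5 = -(-5 + 0)/5 = -⅕*(-5) = 1)
p = 21 (p = -145 + 166 = 21)
I(R) = 4*R (I(R) = (4*1)*R = 4*R)
456578 - I(p) = 456578 - 4*21 = 456578 - 1*84 = 456578 - 84 = 456494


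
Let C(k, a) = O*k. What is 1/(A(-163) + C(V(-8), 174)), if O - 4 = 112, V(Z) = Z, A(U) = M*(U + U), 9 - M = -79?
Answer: -1/29616 ≈ -3.3766e-5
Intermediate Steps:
M = 88 (M = 9 - 1*(-79) = 9 + 79 = 88)
A(U) = 176*U (A(U) = 88*(U + U) = 88*(2*U) = 176*U)
O = 116 (O = 4 + 112 = 116)
C(k, a) = 116*k
1/(A(-163) + C(V(-8), 174)) = 1/(176*(-163) + 116*(-8)) = 1/(-28688 - 928) = 1/(-29616) = -1/29616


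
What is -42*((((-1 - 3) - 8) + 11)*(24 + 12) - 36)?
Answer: 3024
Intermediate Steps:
-42*((((-1 - 3) - 8) + 11)*(24 + 12) - 36) = -42*(((-4 - 8) + 11)*36 - 36) = -42*((-12 + 11)*36 - 36) = -42*(-1*36 - 36) = -42*(-36 - 36) = -42*(-72) = 3024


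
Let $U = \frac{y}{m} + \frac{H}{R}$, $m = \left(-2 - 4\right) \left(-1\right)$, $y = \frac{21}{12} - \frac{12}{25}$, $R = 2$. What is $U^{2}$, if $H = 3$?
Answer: $\frac{1054729}{360000} \approx 2.9298$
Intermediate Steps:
$y = \frac{127}{100}$ ($y = 21 \cdot \frac{1}{12} - \frac{12}{25} = \frac{7}{4} - \frac{12}{25} = \frac{127}{100} \approx 1.27$)
$m = 6$ ($m = \left(-6\right) \left(-1\right) = 6$)
$U = \frac{1027}{600}$ ($U = \frac{127}{100 \cdot 6} + \frac{3}{2} = \frac{127}{100} \cdot \frac{1}{6} + 3 \cdot \frac{1}{2} = \frac{127}{600} + \frac{3}{2} = \frac{1027}{600} \approx 1.7117$)
$U^{2} = \left(\frac{1027}{600}\right)^{2} = \frac{1054729}{360000}$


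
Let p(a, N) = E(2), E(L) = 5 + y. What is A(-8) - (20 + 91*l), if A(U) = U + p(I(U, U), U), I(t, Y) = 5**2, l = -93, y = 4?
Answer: 8444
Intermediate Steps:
E(L) = 9 (E(L) = 5 + 4 = 9)
I(t, Y) = 25
p(a, N) = 9
A(U) = 9 + U (A(U) = U + 9 = 9 + U)
A(-8) - (20 + 91*l) = (9 - 8) - (20 + 91*(-93)) = 1 - (20 - 8463) = 1 - 1*(-8443) = 1 + 8443 = 8444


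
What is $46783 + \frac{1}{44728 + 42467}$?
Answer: $\frac{4079243686}{87195} \approx 46783.0$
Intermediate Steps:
$46783 + \frac{1}{44728 + 42467} = 46783 + \frac{1}{87195} = \frac{4079243686}{87195}$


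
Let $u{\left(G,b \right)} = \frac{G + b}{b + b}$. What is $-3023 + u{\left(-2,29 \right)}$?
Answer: $- \frac{175307}{58} \approx -3022.5$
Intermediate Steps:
$u{\left(G,b \right)} = \frac{G + b}{2 b}$
$-3023 + u{\left(-2,29 \right)} = -3023 + \frac{-2 + 29}{2 \cdot 29} = -3023 + \frac{1}{2} \cdot \frac{1}{29} \cdot 27 = -3023 + \frac{27}{58} = - \frac{175307}{58}$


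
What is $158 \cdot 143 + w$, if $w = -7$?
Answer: $22587$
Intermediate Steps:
$158 \cdot 143 + w = 158 \cdot 143 - 7 = 22594 - 7 = 22587$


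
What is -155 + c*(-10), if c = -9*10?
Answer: 745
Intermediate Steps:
c = -90
-155 + c*(-10) = -155 - 90*(-10) = -155 + 900 = 745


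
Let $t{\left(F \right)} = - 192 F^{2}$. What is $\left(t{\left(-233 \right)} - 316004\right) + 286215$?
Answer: $-10453277$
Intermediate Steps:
$\left(t{\left(-233 \right)} - 316004\right) + 286215 = \left(- 192 \left(-233\right)^{2} - 316004\right) + 286215 = \left(\left(-192\right) 54289 - 316004\right) + 286215 = \left(-10423488 - 316004\right) + 286215 = -10739492 + 286215 = -10453277$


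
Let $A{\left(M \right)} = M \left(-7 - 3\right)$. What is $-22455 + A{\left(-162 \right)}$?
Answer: $-20835$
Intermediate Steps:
$A{\left(M \right)} = - 10 M$ ($A{\left(M \right)} = M \left(-10\right) = - 10 M$)
$-22455 + A{\left(-162 \right)} = -22455 - -1620 = -22455 + 1620 = -20835$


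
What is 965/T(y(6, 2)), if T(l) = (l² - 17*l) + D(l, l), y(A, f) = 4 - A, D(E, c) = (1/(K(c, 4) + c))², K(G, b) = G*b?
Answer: 96500/3801 ≈ 25.388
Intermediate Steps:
D(E, c) = 1/(25*c²) (D(E, c) = (1/(c*4 + c))² = (1/(4*c + c))² = (1/(5*c))² = 1/(25*c²))
T(l) = l² - 17*l + 1/(25*l²) (T(l) = (l² - 17*l) + 1/(25*l²) = l² - 17*l + 1/(25*l²))
965/T(y(6, 2)) = 965/((4 - 1*6)² - 17*(4 - 1*6) + 1/(25*(4 - 1*6)²)) = 965/((4 - 6)² - 17*(4 - 6) + 1/(25*(4 - 6)²)) = 965/((-2)² - 17*(-2) + (1/25)/(-2)²) = 965/(4 + 34 + (1/25)*(¼)) = 965/(4 + 34 + 1/100) = 965/(3801/100) = 965*(100/3801) = 96500/3801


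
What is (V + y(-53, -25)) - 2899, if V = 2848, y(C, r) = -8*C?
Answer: 373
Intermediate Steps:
(V + y(-53, -25)) - 2899 = (2848 - 8*(-53)) - 2899 = (2848 + 424) - 2899 = 3272 - 2899 = 373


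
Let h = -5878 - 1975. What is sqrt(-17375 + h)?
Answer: 2*I*sqrt(6307) ≈ 158.83*I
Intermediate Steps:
h = -7853
sqrt(-17375 + h) = sqrt(-17375 - 7853) = sqrt(-25228) = 2*I*sqrt(6307)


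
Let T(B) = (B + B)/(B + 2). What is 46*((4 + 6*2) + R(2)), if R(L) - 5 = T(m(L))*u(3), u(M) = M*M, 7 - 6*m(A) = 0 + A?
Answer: 20562/17 ≈ 1209.5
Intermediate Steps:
m(A) = 7/6 - A/6 (m(A) = 7/6 - (0 + A)/6 = 7/6 - A/6)
T(B) = 2*B/(2 + B) (T(B) = (2*B)/(2 + B) = 2*B/(2 + B))
u(M) = M²
R(L) = 5 + 18*(7/6 - L/6)/(19/6 - L/6) (R(L) = 5 + (2*(7/6 - L/6)/(2 + (7/6 - L/6)))*3² = 5 + (2*(7/6 - L/6)/(19/6 - L/6))*9 = 5 + 18*(7/6 - L/6)/(19/6 - L/6))
46*((4 + 6*2) + R(2)) = 46*((4 + 6*2) + (-221 + 23*2)/(-19 + 2)) = 46*((4 + 12) + (-221 + 46)/(-17)) = 46*(16 - 1/17*(-175)) = 46*(16 + 175/17) = 46*(447/17) = 20562/17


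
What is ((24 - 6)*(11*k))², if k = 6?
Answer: 1411344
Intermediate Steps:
((24 - 6)*(11*k))² = ((24 - 6)*(11*6))² = (18*66)² = 1188² = 1411344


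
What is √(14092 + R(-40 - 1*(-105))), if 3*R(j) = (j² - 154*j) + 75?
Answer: √109698/3 ≈ 110.40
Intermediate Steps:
R(j) = 25 - 154*j/3 + j²/3 (R(j) = ((j² - 154*j) + 75)/3 = (75 + j² - 154*j)/3 = 25 - 154*j/3 + j²/3)
√(14092 + R(-40 - 1*(-105))) = √(14092 + (25 - 154*(-40 - 1*(-105))/3 + (-40 - 1*(-105))²/3)) = √(14092 + (25 - 154*(-40 + 105)/3 + (-40 + 105)²/3)) = √(14092 + (25 - 154/3*65 + (⅓)*65²)) = √(14092 + (25 - 10010/3 + (⅓)*4225)) = √(14092 + (25 - 10010/3 + 4225/3)) = √(14092 - 5710/3) = √(36566/3) = √109698/3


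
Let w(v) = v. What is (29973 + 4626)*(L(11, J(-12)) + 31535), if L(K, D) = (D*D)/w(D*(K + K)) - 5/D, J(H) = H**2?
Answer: 576208897349/528 ≈ 1.0913e+9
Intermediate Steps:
L(K, D) = -5/D + D/(2*K) (L(K, D) = (D*D)/((D*(K + K))) - 5/D = D**2/((D*(2*K))) - 5/D = D**2/((2*D*K)) - 5/D = D**2*(1/(2*D*K)) - 5/D = D/(2*K) - 5/D = -5/D + D/(2*K))
(29973 + 4626)*(L(11, J(-12)) + 31535) = (29973 + 4626)*((-5/((-12)**2) + (1/2)*(-12)**2/11) + 31535) = 34599*((-5/144 + (1/2)*144*(1/11)) + 31535) = 34599*((-5*1/144 + 72/11) + 31535) = 34599*((-5/144 + 72/11) + 31535) = 34599*(10313/1584 + 31535) = 34599*(49961753/1584) = 576208897349/528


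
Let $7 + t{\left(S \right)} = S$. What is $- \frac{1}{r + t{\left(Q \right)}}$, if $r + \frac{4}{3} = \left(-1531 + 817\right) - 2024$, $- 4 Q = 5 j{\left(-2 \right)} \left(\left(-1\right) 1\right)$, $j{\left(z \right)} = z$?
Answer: $\frac{6}{16493} \approx 0.00036379$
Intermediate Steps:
$Q = - \frac{5}{2}$ ($Q = - \frac{5 \left(-2\right) \left(\left(-1\right) 1\right)}{4} = - \frac{\left(-10\right) \left(-1\right)}{4} = \left(- \frac{1}{4}\right) 10 = - \frac{5}{2} \approx -2.5$)
$t{\left(S \right)} = -7 + S$
$r = - \frac{8218}{3}$ ($r = - \frac{4}{3} + \left(\left(-1531 + 817\right) - 2024\right) = - \frac{4}{3} - 2738 = - \frac{8218}{3} \approx -2739.3$)
$- \frac{1}{r + t{\left(Q \right)}} = - \frac{1}{- \frac{8218}{3} - \frac{19}{2}} = - \frac{1}{- \frac{16493}{6}} = \left(-1\right) \left(- \frac{6}{16493}\right) = \frac{6}{16493}$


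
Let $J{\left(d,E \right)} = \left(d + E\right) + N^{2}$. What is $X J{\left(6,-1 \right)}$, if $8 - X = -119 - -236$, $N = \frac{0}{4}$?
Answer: $-545$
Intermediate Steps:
$N = 0$ ($N = 0 \cdot \frac{1}{4} = 0$)
$J{\left(d,E \right)} = E + d$ ($J{\left(d,E \right)} = \left(d + E\right) + 0^{2} = \left(E + d\right) + 0 = E + d$)
$X = -109$ ($X = 8 - \left(-119 - -236\right) = 8 - \left(-119 + 236\right) = 8 - 117 = -109$)
$X J{\left(6,-1 \right)} = - 109 \left(-1 + 6\right) = \left(-109\right) 5 = -545$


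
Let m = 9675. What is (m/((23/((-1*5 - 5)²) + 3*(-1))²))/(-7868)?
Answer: -24187500/150925943 ≈ -0.16026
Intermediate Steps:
(m/((23/((-1*5 - 5)²) + 3*(-1))²))/(-7868) = (9675/((23/((-1*5 - 5)²) + 3*(-1))²))/(-7868) = (9675/((23/((-5 - 5)²) - 3)²))*(-1/7868) = (9675/((23/((-10)²) - 3)²))*(-1/7868) = (9675/((23/100 - 3)²))*(-1/7868) = (9675/((-277/100)²))*(-1/7868) = (9675/(76729/10000))*(-1/7868) = (9675*(10000/76729))*(-1/7868) = (96750000/76729)*(-1/7868) = -24187500/150925943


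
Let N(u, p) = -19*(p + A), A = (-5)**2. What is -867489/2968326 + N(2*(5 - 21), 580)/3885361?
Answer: -1134876278633/3844339358562 ≈ -0.29521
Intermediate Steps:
A = 25
N(u, p) = -475 - 19*p (N(u, p) = -19*(p + 25) = -19*(25 + p) = -475 - 19*p)
-867489/2968326 + N(2*(5 - 21), 580)/3885361 = -867489/2968326 + (-475 - 19*580)/3885361 = -867489*1/2968326 + (-475 - 11020)*(1/3885361) = -289163/989442 - 11495*1/3885361 = -289163/989442 - 11495/3885361 = -1134876278633/3844339358562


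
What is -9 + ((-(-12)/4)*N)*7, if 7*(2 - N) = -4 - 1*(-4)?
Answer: 33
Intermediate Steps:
N = 2 (N = 2 - (-4 - 1*(-4))/7 = 2 - (-4 + 4)/7 = 2 - 1/7*0 = 2 + 0 = 2)
-9 + ((-(-12)/4)*N)*7 = -9 + (-(-12)/4*2)*7 = -9 + (-3*(-1)*2)*7 = -9 + (3*2)*7 = -9 + 6*7 = -9 + 42 = 33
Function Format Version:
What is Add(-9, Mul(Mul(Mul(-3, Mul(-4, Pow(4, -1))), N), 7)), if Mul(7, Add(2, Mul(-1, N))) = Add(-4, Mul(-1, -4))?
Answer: 33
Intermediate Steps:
N = 2 (N = Add(2, Mul(Rational(-1, 7), Add(-4, Mul(-1, -4)))) = Add(2, Mul(Rational(-1, 7), Add(-4, 4))) = Add(2, Mul(Rational(-1, 7), 0)) = Add(2, 0) = 2)
Add(-9, Mul(Mul(Mul(-3, Mul(-4, Pow(4, -1))), N), 7)) = Add(-9, Mul(Mul(Mul(-3, Mul(-4, Pow(4, -1))), 2), 7)) = Add(-9, Mul(Mul(Mul(-3, Mul(-4, Rational(1, 4))), 2), 7)) = Add(-9, Mul(Mul(Mul(-3, -1), 2), 7)) = Add(-9, Mul(Mul(3, 2), 7)) = Add(-9, Mul(6, 7)) = Add(-9, 42) = 33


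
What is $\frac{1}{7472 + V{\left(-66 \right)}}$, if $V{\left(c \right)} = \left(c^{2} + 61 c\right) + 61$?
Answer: $\frac{1}{7863} \approx 0.00012718$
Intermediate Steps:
$V{\left(c \right)} = 61 + c^{2} + 61 c$
$\frac{1}{7472 + V{\left(-66 \right)}} = \frac{1}{7472 + \left(61 + \left(-66\right)^{2} + 61 \left(-66\right)\right)} = \frac{1}{7472 + \left(61 + 4356 - 4026\right)} = \frac{1}{7472 + 391} = \frac{1}{7863}$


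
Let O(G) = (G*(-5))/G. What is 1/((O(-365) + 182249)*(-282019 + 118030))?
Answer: -1/29886011316 ≈ -3.3460e-11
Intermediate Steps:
O(G) = -5 (O(G) = (-5*G)/G = -5)
1/((O(-365) + 182249)*(-282019 + 118030)) = 1/((-5 + 182249)*(-282019 + 118030)) = 1/(182244*(-163989)) = 1/(-29886011316) = -1/29886011316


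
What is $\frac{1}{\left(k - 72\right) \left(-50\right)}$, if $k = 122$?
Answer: $- \frac{1}{2500} \approx -0.0004$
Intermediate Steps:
$\frac{1}{\left(k - 72\right) \left(-50\right)} = \frac{1}{\left(122 - 72\right) \left(-50\right)} = \frac{1}{50 \left(-50\right)} = \frac{1}{-2500} = - \frac{1}{2500}$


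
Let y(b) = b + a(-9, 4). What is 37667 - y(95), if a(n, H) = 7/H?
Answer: 150281/4 ≈ 37570.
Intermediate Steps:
y(b) = 7/4 + b (y(b) = b + 7/4 = 7/4 + b)
37667 - y(95) = 37667 - (7/4 + 95) = 37667 - 1*387/4 = 37667 - 387/4 = 150281/4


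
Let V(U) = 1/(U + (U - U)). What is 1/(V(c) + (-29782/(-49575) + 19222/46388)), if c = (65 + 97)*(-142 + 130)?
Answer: 372548986200/377990566267 ≈ 0.98560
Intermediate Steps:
c = -1944 (c = 162*(-12) = -1944)
V(U) = 1/U (V(U) = 1/(U + 0) = 1/U)
1/(V(c) + (-29782/(-49575) + 19222/46388)) = 1/(1/(-1944) + (-29782/(-49575) + 19222/46388)) = 1/(-1/1944 + (-29782*(-1/49575) + 19222*(1/46388))) = 1/(-1/1944 + (29782/49575 + 9611/23194)) = 1/(-1/1944 + 1167229033/1149842550) = 1/(377990566267/372548986200) = 372548986200/377990566267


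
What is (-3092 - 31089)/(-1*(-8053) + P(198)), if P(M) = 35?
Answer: -34181/8088 ≈ -4.2261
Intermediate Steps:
(-3092 - 31089)/(-1*(-8053) + P(198)) = (-3092 - 31089)/(-1*(-8053) + 35) = -34181/(8053 + 35) = -34181/8088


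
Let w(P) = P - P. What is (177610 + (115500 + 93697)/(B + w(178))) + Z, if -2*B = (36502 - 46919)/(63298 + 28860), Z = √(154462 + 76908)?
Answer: 3673501602/947 + √231370 ≈ 3.8796e+6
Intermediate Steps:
w(P) = 0
Z = √231370 ≈ 481.01
B = 947/16756 (B = -(36502 - 46919)/(2*(63298 + 28860)) = -(-10417)/(2*92158) = -½*(-947/8378) = 947/16756 ≈ 0.056517)
(177610 + (115500 + 93697)/(B + w(178))) + Z = (177610 + (115500 + 93697)/(947/16756 + 0)) + √231370 = (177610 + 209197/(947/16756)) + √231370 = (177610 + 209197*(16756/947)) + √231370 = (177610 + 3505304932/947) + √231370 = 3673501602/947 + √231370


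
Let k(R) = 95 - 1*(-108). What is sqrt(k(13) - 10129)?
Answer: I*sqrt(9926) ≈ 99.629*I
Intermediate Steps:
k(R) = 203 (k(R) = 95 + 108 = 203)
sqrt(k(13) - 10129) = sqrt(203 - 10129) = sqrt(-9926) = I*sqrt(9926)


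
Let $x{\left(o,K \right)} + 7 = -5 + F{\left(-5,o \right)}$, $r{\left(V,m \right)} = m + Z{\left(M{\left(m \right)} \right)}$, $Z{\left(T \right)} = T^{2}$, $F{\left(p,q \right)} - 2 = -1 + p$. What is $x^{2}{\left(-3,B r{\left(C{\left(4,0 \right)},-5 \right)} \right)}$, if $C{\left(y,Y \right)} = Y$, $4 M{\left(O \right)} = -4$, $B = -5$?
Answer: $256$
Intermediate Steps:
$F{\left(p,q \right)} = 1 + p$ ($F{\left(p,q \right)} = 2 + \left(-1 + p\right) = 1 + p$)
$M{\left(O \right)} = -1$ ($M{\left(O \right)} = \frac{1}{4} \left(-4\right) = -1$)
$r{\left(V,m \right)} = 1 + m$ ($r{\left(V,m \right)} = m + \left(-1\right)^{2} = m + 1 = 1 + m$)
$x{\left(o,K \right)} = -16$ ($x{\left(o,K \right)} = -7 + \left(-5 + \left(1 - 5\right)\right) = -7 - 9 = -16$)
$x^{2}{\left(-3,B r{\left(C{\left(4,0 \right)},-5 \right)} \right)} = \left(-16\right)^{2} = 256$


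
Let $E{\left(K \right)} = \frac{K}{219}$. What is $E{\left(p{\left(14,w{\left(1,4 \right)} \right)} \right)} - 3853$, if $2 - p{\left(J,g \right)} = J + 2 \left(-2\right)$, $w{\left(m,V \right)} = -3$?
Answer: $- \frac{843815}{219} \approx -3853.0$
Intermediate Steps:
$p{\left(J,g \right)} = 6 - J$ ($p{\left(J,g \right)} = 2 - \left(J + 2 \left(-2\right)\right) = 2 - \left(J - 4\right) = 2 - \left(-4 + J\right) = 6 - J$)
$E{\left(K \right)} = \frac{K}{219}$ ($E{\left(K \right)} = K \frac{1}{219} = \frac{K}{219}$)
$E{\left(p{\left(14,w{\left(1,4 \right)} \right)} \right)} - 3853 = \frac{6 - 14}{219} - 3853 = \frac{1}{219} \left(-8\right) - 3853 = - \frac{8}{219} - 3853 = - \frac{843815}{219}$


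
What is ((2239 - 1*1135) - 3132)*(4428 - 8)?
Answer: -8963760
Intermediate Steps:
((2239 - 1*1135) - 3132)*(4428 - 8) = ((2239 - 1135) - 3132)*4420 = (1104 - 3132)*4420 = -2028*4420 = -8963760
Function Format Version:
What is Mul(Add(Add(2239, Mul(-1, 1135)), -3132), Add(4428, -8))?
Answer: -8963760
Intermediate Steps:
Mul(Add(Add(2239, Mul(-1, 1135)), -3132), Add(4428, -8)) = Mul(Add(Add(2239, -1135), -3132), 4420) = Mul(Add(1104, -3132), 4420) = Mul(-2028, 4420) = -8963760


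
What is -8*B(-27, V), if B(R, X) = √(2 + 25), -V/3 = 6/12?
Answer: -24*√3 ≈ -41.569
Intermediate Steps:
V = -3/2 (V = -18/12 = -3*½ = -3/2 ≈ -1.5000)
B(R, X) = 3*√3 (B(R, X) = √27 = 3*√3)
-8*B(-27, V) = -24*√3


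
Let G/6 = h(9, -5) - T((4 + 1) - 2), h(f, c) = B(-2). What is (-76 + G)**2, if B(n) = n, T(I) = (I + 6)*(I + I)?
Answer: 169744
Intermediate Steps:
T(I) = 2*I*(6 + I) (T(I) = (6 + I)*(2*I) = 2*I*(6 + I))
h(f, c) = -2
G = -336 (G = 6*(-2 - 2*((4 + 1) - 2)*(6 + ((4 + 1) - 2))) = 6*(-2 - 2*(5 - 2)*(6 + (5 - 2))) = 6*(-2 - 2*3*(6 + 3)) = 6*(-2 - 2*3*9) = 6*(-2 - 1*54) = 6*(-2 - 54) = 6*(-56) = -336)
(-76 + G)**2 = (-76 - 336)**2 = (-412)**2 = 169744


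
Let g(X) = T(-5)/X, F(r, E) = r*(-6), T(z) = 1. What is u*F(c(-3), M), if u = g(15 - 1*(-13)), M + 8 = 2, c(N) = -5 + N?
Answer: 12/7 ≈ 1.7143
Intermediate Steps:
M = -6 (M = -8 + 2 = -6)
F(r, E) = -6*r
g(X) = 1/X
u = 1/28 (u = 1/(15 - 1*(-13)) = 1/(15 + 13) = 1/28 ≈ 0.035714)
u*F(c(-3), M) = (-6*(-5 - 3))/28 = (-6*(-8))/28 = (1/28)*48 = 12/7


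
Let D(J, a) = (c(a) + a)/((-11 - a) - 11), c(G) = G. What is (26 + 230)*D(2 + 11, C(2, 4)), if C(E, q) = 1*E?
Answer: -128/3 ≈ -42.667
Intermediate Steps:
C(E, q) = E
D(J, a) = 2*a/(-22 - a) (D(J, a) = (a + a)/((-11 - a) - 11) = (2*a)/(-22 - a) = 2*a/(-22 - a))
(26 + 230)*D(2 + 11, C(2, 4)) = (26 + 230)*(-2*2/(22 + 2)) = 256*(-2*2/24) = 256*(-2*2*1/24) = 256*(-⅙) = -128/3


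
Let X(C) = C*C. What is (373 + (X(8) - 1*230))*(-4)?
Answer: -828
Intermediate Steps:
X(C) = C²
(373 + (X(8) - 1*230))*(-4) = (373 + (8² - 1*230))*(-4) = (373 + (64 - 230))*(-4) = (373 - 166)*(-4) = 207*(-4) = -828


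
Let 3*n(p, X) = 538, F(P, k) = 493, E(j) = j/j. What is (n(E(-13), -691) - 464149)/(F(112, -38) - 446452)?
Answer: 1391909/1337877 ≈ 1.0404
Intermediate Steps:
E(j) = 1
n(p, X) = 538/3 (n(p, X) = (⅓)*538 = 538/3)
(n(E(-13), -691) - 464149)/(F(112, -38) - 446452) = (538/3 - 464149)/(493 - 446452) = -1391909/3/(-445959) = -1391909/3*(-1/445959) = 1391909/1337877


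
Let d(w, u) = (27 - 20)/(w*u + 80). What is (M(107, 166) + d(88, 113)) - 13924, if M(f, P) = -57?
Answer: -20020791/1432 ≈ -13981.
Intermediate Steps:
d(w, u) = 7/(80 + u*w) (d(w, u) = 7/(u*w + 80) = 7/(80 + u*w))
(M(107, 166) + d(88, 113)) - 13924 = (-57 + 7/(80 + 113*88)) - 13924 = (-57 + 7/(80 + 9944)) - 13924 = (-57 + 7/10024) - 13924 = (-57 + 7*(1/10024)) - 13924 = (-57 + 1/1432) - 13924 = -81623/1432 - 13924 = -20020791/1432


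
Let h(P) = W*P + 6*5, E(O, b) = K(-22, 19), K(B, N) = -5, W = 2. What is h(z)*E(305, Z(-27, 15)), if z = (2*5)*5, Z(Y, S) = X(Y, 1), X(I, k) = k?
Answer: -650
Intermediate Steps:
Z(Y, S) = 1
z = 50 (z = 10*5 = 50)
E(O, b) = -5
h(P) = 30 + 2*P (h(P) = 2*P + 6*5 = 2*P + 30 = 30 + 2*P)
h(z)*E(305, Z(-27, 15)) = (30 + 2*50)*(-5) = (30 + 100)*(-5) = 130*(-5) = -650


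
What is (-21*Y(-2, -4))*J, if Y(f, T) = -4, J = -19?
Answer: -1596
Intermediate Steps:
(-21*Y(-2, -4))*J = -21*(-4)*(-19) = 84*(-19) = -1596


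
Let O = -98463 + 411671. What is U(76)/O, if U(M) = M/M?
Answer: 1/313208 ≈ 3.1928e-6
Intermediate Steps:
O = 313208
U(M) = 1
U(76)/O = 1/313208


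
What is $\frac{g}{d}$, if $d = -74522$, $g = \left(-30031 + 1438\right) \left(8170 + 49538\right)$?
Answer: $\frac{117860346}{5323} \approx 22142.0$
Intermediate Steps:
$g = -1650044844$ ($g = \left(-28593\right) 57708 = -1650044844$)
$\frac{g}{d} = - \frac{1650044844}{-74522} = \left(-1650044844\right) \left(- \frac{1}{74522}\right) = \frac{117860346}{5323}$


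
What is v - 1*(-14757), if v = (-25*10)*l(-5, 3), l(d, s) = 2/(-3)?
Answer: 44771/3 ≈ 14924.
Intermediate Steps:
l(d, s) = -2/3 (l(d, s) = 2*(-1/3) = -2/3)
v = 500/3 (v = -25*10*(-2/3) = -250*(-2/3) = 500/3 ≈ 166.67)
v - 1*(-14757) = 500/3 - 1*(-14757) = 500/3 + 14757 = 44771/3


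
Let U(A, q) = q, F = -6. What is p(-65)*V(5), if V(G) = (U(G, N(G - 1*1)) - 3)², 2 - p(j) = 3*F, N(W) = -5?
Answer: 1280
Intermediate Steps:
p(j) = 20 (p(j) = 2 - 3*(-6) = 2 - 1*(-18) = 2 + 18 = 20)
V(G) = 64 (V(G) = (-5 - 3)² = (-8)² = 64)
p(-65)*V(5) = 20*64 = 1280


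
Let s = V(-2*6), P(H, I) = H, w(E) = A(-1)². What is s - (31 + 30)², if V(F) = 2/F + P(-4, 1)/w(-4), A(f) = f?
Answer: -22351/6 ≈ -3725.2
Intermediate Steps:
w(E) = 1 (w(E) = (-1)² = 1)
V(F) = -4 + 2/F (V(F) = 2/F - 4/1 = 2/F - 4*1 = 2/F - 4 = -4 + 2/F)
s = -25/6 (s = -4 + 2/((-2*6)) = -4 + 2/(-12) = -4 + 2*(-1/12) = -4 - ⅙ = -25/6 ≈ -4.1667)
s - (31 + 30)² = -25/6 - (31 + 30)² = -25/6 - 1*61² = -25/6 - 1*3721 = -25/6 - 3721 = -22351/6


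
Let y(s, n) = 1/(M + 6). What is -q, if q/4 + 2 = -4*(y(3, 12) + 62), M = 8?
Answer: 7008/7 ≈ 1001.1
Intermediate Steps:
y(s, n) = 1/14 (y(s, n) = 1/(8 + 6) = 1/14)
q = -7008/7 (q = -8 + 4*(-4*(1/14 + 62)) = -8 + 4*(-4*869/14) = -8 + 4*(-1738/7) = -8 - 6952/7 = -7008/7 ≈ -1001.1)
-q = -1*(-7008/7) = 7008/7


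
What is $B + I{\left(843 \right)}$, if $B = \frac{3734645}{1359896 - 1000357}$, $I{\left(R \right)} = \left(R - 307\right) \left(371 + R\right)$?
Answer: $\frac{233957200101}{359539} \approx 6.5071 \cdot 10^{5}$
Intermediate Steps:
$I{\left(R \right)} = \left(-307 + R\right) \left(371 + R\right)$
$B = \frac{3734645}{359539}$ ($B = \frac{3734645}{1359896 - 1000357} = \frac{3734645}{359539} \approx 10.387$)
$B + I{\left(843 \right)} = \frac{3734645}{359539} + \left(-113897 + 843^{2} + 64 \cdot 843\right) = \frac{3734645}{359539} + \left(-113897 + 710649 + 53952\right) = \frac{3734645}{359539} + 650704 = \frac{233957200101}{359539}$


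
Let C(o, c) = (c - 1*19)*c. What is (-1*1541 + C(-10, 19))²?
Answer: 2374681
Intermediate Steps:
C(o, c) = c*(-19 + c) (C(o, c) = (c - 19)*c = (-19 + c)*c = c*(-19 + c))
(-1*1541 + C(-10, 19))² = (-1*1541 + 19*(-19 + 19))² = (-1541 + 19*0)² = (-1541 + 0)² = (-1541)² = 2374681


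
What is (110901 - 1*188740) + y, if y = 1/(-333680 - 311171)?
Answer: -50194556990/644851 ≈ -77839.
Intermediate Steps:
y = -1/644851 (y = 1/(-644851) = -1/644851 ≈ -1.5507e-6)
(110901 - 1*188740) + y = (110901 - 1*188740) - 1/644851 = (110901 - 188740) - 1/644851 = -77839 - 1/644851 = -50194556990/644851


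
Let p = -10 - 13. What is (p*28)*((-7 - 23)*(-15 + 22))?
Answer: 135240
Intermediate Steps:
p = -23
(p*28)*((-7 - 23)*(-15 + 22)) = (-23*28)*((-7 - 23)*(-15 + 22)) = -(-19320)*7 = -644*(-210) = 135240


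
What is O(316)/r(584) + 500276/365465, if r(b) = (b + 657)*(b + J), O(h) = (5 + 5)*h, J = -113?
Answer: 293571694436/213618312615 ≈ 1.3743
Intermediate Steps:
O(h) = 10*h
r(b) = (-113 + b)*(657 + b) (r(b) = (b + 657)*(b - 113) = (657 + b)*(-113 + b) = (-113 + b)*(657 + b))
O(316)/r(584) + 500276/365465 = (10*316)/(-74241 + 584**2 + 544*584) + 500276/365465 = 3160/(-74241 + 341056 + 317696) + 500276*(1/365465) = 3160/584511 + 500276/365465 = 293571694436/213618312615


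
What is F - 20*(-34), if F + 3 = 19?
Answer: 696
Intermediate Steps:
F = 16 (F = -3 + 19 = 16)
F - 20*(-34) = 16 - 20*(-34) = 16 + 680 = 696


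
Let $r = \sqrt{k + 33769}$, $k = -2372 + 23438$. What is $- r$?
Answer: $- \sqrt{54835} \approx -234.17$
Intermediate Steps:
$k = 21066$
$r = \sqrt{54835}$ ($r = \sqrt{21066 + 33769} = \sqrt{54835} \approx 234.17$)
$- r = - \sqrt{54835}$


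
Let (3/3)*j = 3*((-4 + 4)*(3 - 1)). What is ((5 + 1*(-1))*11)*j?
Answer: 0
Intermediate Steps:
j = 0 (j = 3*((-4 + 4)*(3 - 1)) = 3*(0*2) = 3*0 = 0)
((5 + 1*(-1))*11)*j = ((5 + 1*(-1))*11)*0 = ((5 - 1)*11)*0 = (4*11)*0 = 44*0 = 0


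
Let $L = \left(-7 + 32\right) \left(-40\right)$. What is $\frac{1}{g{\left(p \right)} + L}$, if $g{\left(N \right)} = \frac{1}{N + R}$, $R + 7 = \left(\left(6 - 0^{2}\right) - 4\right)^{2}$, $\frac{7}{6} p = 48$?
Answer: $- \frac{267}{266993} \approx -0.001$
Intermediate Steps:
$p = \frac{288}{7}$ ($p = \frac{6}{7} \cdot 48 = \frac{288}{7} \approx 41.143$)
$L = -1000$ ($L = 25 \left(-40\right) = -1000$)
$R = -3$ ($R = -7 + \left(\left(6 - 0^{2}\right) - 4\right)^{2} = -7 + \left(\left(6 - 0\right) - 4\right)^{2} = -7 + \left(\left(6 + 0\right) - 4\right)^{2} = -7 + \left(6 - 4\right)^{2} = -7 + 2^{2} = -7 + 4 = -3$)
$g{\left(N \right)} = \frac{1}{-3 + N}$ ($g{\left(N \right)} = \frac{1}{N - 3} = \frac{1}{-3 + N}$)
$\frac{1}{g{\left(p \right)} + L} = \frac{1}{\frac{1}{-3 + \frac{288}{7}} - 1000} = \frac{1}{\frac{1}{\frac{267}{7}} - 1000} = \frac{1}{\frac{7}{267} - 1000} = \frac{1}{- \frac{266993}{267}} = - \frac{267}{266993}$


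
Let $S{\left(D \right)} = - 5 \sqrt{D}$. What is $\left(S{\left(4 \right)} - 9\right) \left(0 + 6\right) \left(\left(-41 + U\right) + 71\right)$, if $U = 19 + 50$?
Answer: $-11286$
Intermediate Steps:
$U = 69$
$\left(S{\left(4 \right)} - 9\right) \left(0 + 6\right) \left(\left(-41 + U\right) + 71\right) = \left(- 5 \sqrt{4} - 9\right) \left(0 + 6\right) \left(\left(-41 + 69\right) + 71\right) = \left(\left(-5\right) 2 - 9\right) 6 \left(28 + 71\right) = \left(-10 - 9\right) 6 \cdot 99 = \left(-19\right) 6 \cdot 99 = \left(-114\right) 99 = -11286$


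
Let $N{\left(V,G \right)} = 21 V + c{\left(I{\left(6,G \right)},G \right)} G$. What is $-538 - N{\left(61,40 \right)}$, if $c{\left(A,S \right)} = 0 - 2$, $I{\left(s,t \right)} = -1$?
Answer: $-1739$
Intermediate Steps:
$c{\left(A,S \right)} = -2$ ($c{\left(A,S \right)} = 0 - 2 = -2$)
$N{\left(V,G \right)} = - 2 G + 21 V$ ($N{\left(V,G \right)} = 21 V - 2 G = - 2 G + 21 V$)
$-538 - N{\left(61,40 \right)} = -538 - \left(\left(-2\right) 40 + 21 \cdot 61\right) = -538 - \left(-80 + 1281\right) = -538 - 1201 = -1739$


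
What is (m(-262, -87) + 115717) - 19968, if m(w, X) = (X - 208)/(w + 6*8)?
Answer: 20490581/214 ≈ 95750.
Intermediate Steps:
m(w, X) = (-208 + X)/(48 + w) (m(w, X) = (-208 + X)/(w + 48) = (-208 + X)/(48 + w))
(m(-262, -87) + 115717) - 19968 = ((-208 - 87)/(48 - 262) + 115717) - 19968 = (-295/(-214) + 115717) - 19968 = (-1/214*(-295) + 115717) - 19968 = (295/214 + 115717) - 19968 = 24763733/214 - 19968 = 20490581/214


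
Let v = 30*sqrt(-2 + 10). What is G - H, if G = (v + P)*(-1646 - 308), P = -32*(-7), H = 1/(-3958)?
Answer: -1732400767/3958 - 117240*sqrt(2) ≈ -6.0350e+5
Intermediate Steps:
H = -1/3958 ≈ -0.00025265
P = 224
v = 60*sqrt(2) (v = 30*sqrt(8) = 30*(2*sqrt(2)) = 60*sqrt(2) ≈ 84.853)
G = -437696 - 117240*sqrt(2) (G = (60*sqrt(2) + 224)*(-1646 - 308) = (224 + 60*sqrt(2))*(-1954) = -437696 - 117240*sqrt(2) ≈ -6.0350e+5)
G - H = (-437696 - 117240*sqrt(2)) - 1*(-1/3958) = (-437696 - 117240*sqrt(2)) + 1/3958 = -1732400767/3958 - 117240*sqrt(2)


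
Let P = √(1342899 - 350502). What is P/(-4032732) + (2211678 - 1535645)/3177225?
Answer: 676033/3177225 - 7*√20253/4032732 ≈ 0.21253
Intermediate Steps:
P = 7*√20253 (P = √992397 = 7*√20253 ≈ 996.19)
P/(-4032732) + (2211678 - 1535645)/3177225 = (7*√20253)/(-4032732) + (2211678 - 1535645)/3177225 = (7*√20253)*(-1/4032732) + 676033*(1/3177225) = -7*√20253/4032732 + 676033/3177225 = 676033/3177225 - 7*√20253/4032732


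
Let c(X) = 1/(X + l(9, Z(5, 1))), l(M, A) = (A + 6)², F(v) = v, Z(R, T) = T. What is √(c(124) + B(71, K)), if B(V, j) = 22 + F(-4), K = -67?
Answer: √538895/173 ≈ 4.2433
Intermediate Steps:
l(M, A) = (6 + A)²
B(V, j) = 18 (B(V, j) = 22 - 4 = 18)
c(X) = 1/(49 + X) (c(X) = 1/(X + (6 + 1)²) = 1/(X + 7²) = 1/(X + 49) = 1/(49 + X))
√(c(124) + B(71, K)) = √(1/(49 + 124) + 18) = √(1/173 + 18) = √(3115/173) = √538895/173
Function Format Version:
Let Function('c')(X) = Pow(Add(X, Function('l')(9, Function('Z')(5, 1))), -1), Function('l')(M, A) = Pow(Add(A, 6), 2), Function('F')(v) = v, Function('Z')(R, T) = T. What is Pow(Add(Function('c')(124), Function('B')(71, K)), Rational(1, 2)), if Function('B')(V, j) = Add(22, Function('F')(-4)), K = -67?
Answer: Mul(Rational(1, 173), Pow(538895, Rational(1, 2))) ≈ 4.2433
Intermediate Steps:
Function('l')(M, A) = Pow(Add(6, A), 2)
Function('B')(V, j) = 18 (Function('B')(V, j) = Add(22, -4) = 18)
Function('c')(X) = Pow(Add(49, X), -1) (Function('c')(X) = Pow(Add(X, Pow(Add(6, 1), 2)), -1) = Pow(Add(X, Pow(7, 2)), -1) = Pow(Add(X, 49), -1) = Pow(Add(49, X), -1))
Pow(Add(Function('c')(124), Function('B')(71, K)), Rational(1, 2)) = Pow(Add(Pow(Add(49, 124), -1), 18), Rational(1, 2)) = Pow(Add(Pow(173, -1), 18), Rational(1, 2)) = Pow(Add(Rational(1, 173), 18), Rational(1, 2)) = Pow(Rational(3115, 173), Rational(1, 2)) = Mul(Rational(1, 173), Pow(538895, Rational(1, 2)))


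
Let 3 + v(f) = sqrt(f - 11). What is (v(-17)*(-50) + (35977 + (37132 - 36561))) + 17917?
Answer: 54615 - 100*I*sqrt(7) ≈ 54615.0 - 264.58*I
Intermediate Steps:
v(f) = -3 + sqrt(-11 + f) (v(f) = -3 + sqrt(f - 11) = -3 + sqrt(-11 + f))
(v(-17)*(-50) + (35977 + (37132 - 36561))) + 17917 = ((-3 + sqrt(-11 - 17))*(-50) + (35977 + (37132 - 36561))) + 17917 = ((-3 + sqrt(-28))*(-50) + (35977 + 571)) + 17917 = ((-3 + 2*I*sqrt(7))*(-50) + 36548) + 17917 = ((150 - 100*I*sqrt(7)) + 36548) + 17917 = (36698 - 100*I*sqrt(7)) + 17917 = 54615 - 100*I*sqrt(7)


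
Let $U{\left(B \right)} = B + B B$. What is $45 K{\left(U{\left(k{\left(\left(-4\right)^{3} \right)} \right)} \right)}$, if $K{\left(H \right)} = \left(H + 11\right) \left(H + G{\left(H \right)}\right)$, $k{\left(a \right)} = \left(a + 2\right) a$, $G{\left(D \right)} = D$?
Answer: $22322783002947840$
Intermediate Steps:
$k{\left(a \right)} = a \left(2 + a\right)$ ($k{\left(a \right)} = \left(2 + a\right) a = a \left(2 + a\right)$)
$U{\left(B \right)} = B + B^{2}$
$K{\left(H \right)} = 2 H \left(11 + H\right)$ ($K{\left(H \right)} = \left(H + 11\right) \left(H + H\right) = \left(11 + H\right) 2 H = 2 H \left(11 + H\right)$)
$45 K{\left(U{\left(k{\left(\left(-4\right)^{3} \right)} \right)} \right)} = 45 \cdot 2 \left(-4\right)^{3} \left(2 + \left(-4\right)^{3}\right) \left(1 + \left(-4\right)^{3} \left(2 + \left(-4\right)^{3}\right)\right) \left(11 + \left(-4\right)^{3} \left(2 + \left(-4\right)^{3}\right) \left(1 + \left(-4\right)^{3} \left(2 + \left(-4\right)^{3}\right)\right)\right) = 45 \cdot 2 - 64 \left(2 - 64\right) \left(1 - 64 \left(2 - 64\right)\right) \left(11 + - 64 \left(2 - 64\right) \left(1 - 64 \left(2 - 64\right)\right)\right) = 45 \cdot 2 \left(-64\right) \left(-62\right) \left(1 - -3968\right) \left(11 + \left(-64\right) \left(-62\right) \left(1 - -3968\right)\right) = 45 \cdot 2 \cdot 3968 \left(1 + 3968\right) \left(11 + 3968 \left(1 + 3968\right)\right) = 45 \cdot 2 \cdot 3968 \cdot 3969 \left(11 + 3968 \cdot 3969\right) = 45 \cdot 2 \cdot 15748992 \left(11 + 15748992\right) = 45 \cdot 2 \cdot 15748992 \cdot 15749003 = 45 \cdot 496061844509952 = 22322783002947840$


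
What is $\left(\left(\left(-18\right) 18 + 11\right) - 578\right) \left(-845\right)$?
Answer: $752895$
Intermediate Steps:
$\left(\left(\left(-18\right) 18 + 11\right) - 578\right) \left(-845\right) = \left(\left(-324 + 11\right) - 578\right) \left(-845\right) = \left(-313 - 578\right) \left(-845\right) = \left(-891\right) \left(-845\right) = 752895$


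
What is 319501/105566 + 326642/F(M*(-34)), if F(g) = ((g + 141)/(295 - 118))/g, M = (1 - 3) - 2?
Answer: 830057758264561/29241782 ≈ 2.8386e+7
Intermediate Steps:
M = -4 (M = -2 - 2 = -4)
F(g) = (47/59 + g/177)/g (F(g) = ((141 + g)/177)/g = ((141 + g)*(1/177))/g = (47/59 + g/177)/g)
319501/105566 + 326642/F(M*(-34)) = 319501/105566 + 326642/(((141 - 4*(-34))/(177*((-4*(-34)))))) = 319501*(1/105566) + 326642/(((1/177)*(141 + 136)/136)) = 319501/105566 + 326642/(((1/177)*(1/136)*277)) = 319501/105566 + 326642/(277/24072) = 319501/105566 + 326642*(24072/277) = 319501/105566 + 7862926224/277 = 830057758264561/29241782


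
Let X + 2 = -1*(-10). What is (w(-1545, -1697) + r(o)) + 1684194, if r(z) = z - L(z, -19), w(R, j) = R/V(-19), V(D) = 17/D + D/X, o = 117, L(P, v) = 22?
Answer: 837326473/497 ≈ 1.6848e+6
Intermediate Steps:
X = 8 (X = -2 - 1*(-10) = -2 + 10 = 8)
V(D) = 17/D + D/8
w(R, j) = -152*R/497 (w(R, j) = R/(17/(-19) + (⅛)*(-19)) = R/(17*(-1/19) - 19/8) = R/(-17/19 - 19/8) = R/(-497/152) = R*(-152/497) = -152*R/497)
r(z) = -22 + z (r(z) = z - 1*22 = z - 22 = -22 + z)
(w(-1545, -1697) + r(o)) + 1684194 = (-152/497*(-1545) + (-22 + 117)) + 1684194 = (234840/497 + 95) + 1684194 = 282055/497 + 1684194 = 837326473/497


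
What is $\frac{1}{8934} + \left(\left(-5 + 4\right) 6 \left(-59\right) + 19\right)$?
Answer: $\frac{3332383}{8934} \approx 373.0$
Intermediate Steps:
$\frac{1}{8934} + \left(\left(-5 + 4\right) 6 \left(-59\right) + 19\right) = \frac{1}{8934} + \left(\left(-1\right) 6 \left(-59\right) + 19\right) = \frac{1}{8934} + \left(\left(-6\right) \left(-59\right) + 19\right) = \frac{1}{8934} + \left(354 + 19\right) = \frac{1}{8934} + 373 = \frac{3332383}{8934}$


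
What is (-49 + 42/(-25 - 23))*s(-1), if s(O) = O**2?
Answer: -399/8 ≈ -49.875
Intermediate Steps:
(-49 + 42/(-25 - 23))*s(-1) = (-49 + 42/(-25 - 23))*(-1)**2 = (-49 + 42/(-48))*1 = (-49 + 42*(-1/48))*1 = (-49 - 7/8)*1 = -399/8*1 = -399/8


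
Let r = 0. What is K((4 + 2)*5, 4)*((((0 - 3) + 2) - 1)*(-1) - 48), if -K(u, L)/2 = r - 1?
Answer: -92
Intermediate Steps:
K(u, L) = 2 (K(u, L) = -2*(0 - 1) = -2*(-1) = 2)
K((4 + 2)*5, 4)*((((0 - 3) + 2) - 1)*(-1) - 48) = 2*((((0 - 3) + 2) - 1)*(-1) - 48) = 2*(((-3 + 2) - 1)*(-1) - 48) = 2*((-1 - 1)*(-1) - 48) = 2*(-2*(-1) - 48) = 2*(2 - 48) = 2*(-46) = -92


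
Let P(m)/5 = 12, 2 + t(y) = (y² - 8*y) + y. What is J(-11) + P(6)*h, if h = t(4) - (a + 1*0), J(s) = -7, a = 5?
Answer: -1147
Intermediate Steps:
t(y) = -2 + y² - 7*y (t(y) = -2 + ((y² - 8*y) + y) = -2 + (y² - 7*y) = -2 + y² - 7*y)
P(m) = 60 (P(m) = 5*12 = 60)
h = -19 (h = (-2 + 4² - 7*4) - (5 + 1*0) = (-2 + 16 - 28) - (5 + 0) = -14 - 1*5 = -14 - 5 = -19)
J(-11) + P(6)*h = -7 + 60*(-19) = -7 - 1140 = -1147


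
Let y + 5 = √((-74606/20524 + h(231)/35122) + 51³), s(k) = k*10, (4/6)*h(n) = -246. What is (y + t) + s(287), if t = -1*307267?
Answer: -304402 + 2*√5494713292961777455/12872213 ≈ -3.0404e+5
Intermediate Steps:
h(n) = -369 (h(n) = (3/2)*(-246) = -369)
s(k) = 10*k
y = -5 + 2*√5494713292961777455/12872213 (y = -5 + √((-74606/20524 - 369/35122) + 51³) = -5 + √((-74606*1/20524 - 369*1/35122) + 132651) = -5 + √((-5329/1466 - 369/35122) + 132651) = -5 + √(-46926523/12872213 + 132651) = -5 + √(1707465000140/12872213) = -5 + 2*√5494713292961777455/12872213 ≈ 359.21)
t = -307267
(y + t) + s(287) = ((-5 + 2*√5494713292961777455/12872213) - 307267) + 10*287 = (-307272 + 2*√5494713292961777455/12872213) + 2870 = -304402 + 2*√5494713292961777455/12872213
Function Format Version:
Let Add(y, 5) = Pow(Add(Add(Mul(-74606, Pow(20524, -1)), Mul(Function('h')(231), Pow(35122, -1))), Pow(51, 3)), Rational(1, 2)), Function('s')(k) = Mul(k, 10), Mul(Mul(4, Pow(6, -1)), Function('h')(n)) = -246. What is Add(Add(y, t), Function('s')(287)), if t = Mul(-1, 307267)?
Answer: Add(-304402, Mul(Rational(2, 12872213), Pow(5494713292961777455, Rational(1, 2)))) ≈ -3.0404e+5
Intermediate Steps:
Function('h')(n) = -369 (Function('h')(n) = Mul(Rational(3, 2), -246) = -369)
Function('s')(k) = Mul(10, k)
y = Add(-5, Mul(Rational(2, 12872213), Pow(5494713292961777455, Rational(1, 2)))) (y = Add(-5, Pow(Add(Add(Mul(-74606, Pow(20524, -1)), Mul(-369, Pow(35122, -1))), Pow(51, 3)), Rational(1, 2))) = Add(-5, Pow(Add(Add(Mul(-74606, Rational(1, 20524)), Mul(-369, Rational(1, 35122))), 132651), Rational(1, 2))) = Add(-5, Pow(Add(Add(Rational(-5329, 1466), Rational(-369, 35122)), 132651), Rational(1, 2))) = Add(-5, Pow(Add(Rational(-46926523, 12872213), 132651), Rational(1, 2))) = Add(-5, Pow(Rational(1707465000140, 12872213), Rational(1, 2))) = Add(-5, Mul(Rational(2, 12872213), Pow(5494713292961777455, Rational(1, 2)))) ≈ 359.21)
t = -307267
Add(Add(y, t), Function('s')(287)) = Add(Add(Add(-5, Mul(Rational(2, 12872213), Pow(5494713292961777455, Rational(1, 2)))), -307267), Mul(10, 287)) = Add(Add(-307272, Mul(Rational(2, 12872213), Pow(5494713292961777455, Rational(1, 2)))), 2870) = Add(-304402, Mul(Rational(2, 12872213), Pow(5494713292961777455, Rational(1, 2))))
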